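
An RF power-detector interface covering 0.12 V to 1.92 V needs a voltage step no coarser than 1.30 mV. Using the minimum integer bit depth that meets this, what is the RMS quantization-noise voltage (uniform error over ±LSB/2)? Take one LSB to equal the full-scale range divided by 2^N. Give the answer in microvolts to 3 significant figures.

Full-scale range = 1.92 V − (0.12 V) = 1.8 V.
Levels needed ≥ 1.8/1.30 mV = 1385. 2^11 = 2048 suffices, so N_min = 11.
One LSB is 1.8 V / 2048 = 0.87891 mV.
σ_q = LSB/√12 = 0.87891 mV/3.4641 = 254 µV.

254 µV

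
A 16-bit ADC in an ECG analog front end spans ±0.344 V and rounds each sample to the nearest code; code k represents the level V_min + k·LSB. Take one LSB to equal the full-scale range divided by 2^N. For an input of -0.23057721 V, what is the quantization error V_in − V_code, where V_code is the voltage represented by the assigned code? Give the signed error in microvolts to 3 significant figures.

+1.89 µV

Full-scale range = 0.344 V − (-0.344 V) = 0.688 V. LSB = 0.688 V / 2^16 ≈ 10.50 µV.
Position in LSBs: (-0.23057721 − (-0.344)) × 65536/0.688 = 10804.1802; rounding gives k = 10804.
V_code = V_min + k × range/2^16 = -0.344 + 10804 × 0.688/65536 = -0.23057910156 V.
e = -0.23057721 − (-0.23057910156) = +1.89 µV.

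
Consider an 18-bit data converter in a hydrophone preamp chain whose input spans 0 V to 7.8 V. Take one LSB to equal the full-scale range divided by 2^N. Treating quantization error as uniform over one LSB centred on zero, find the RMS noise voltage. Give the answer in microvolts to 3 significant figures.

8.59 µV

Span = 7.8 V.
One LSB is 7.8 V / 262144 = 29.755 µV.
V_rms = LSB/√12 = 29.755 µV / √12 = 8.59 µV.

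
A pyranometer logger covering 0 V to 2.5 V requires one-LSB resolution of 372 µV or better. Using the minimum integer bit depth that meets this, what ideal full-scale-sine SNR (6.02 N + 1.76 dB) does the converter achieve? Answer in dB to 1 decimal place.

80.0 dB

V_FS = 2.5 V.
Required number of levels: 2.5/372 µV = 6720.4; smallest N with 2^N ≥ that is 13.
SNR = 6.02 × 13 + 1.76 = 80.02 dB.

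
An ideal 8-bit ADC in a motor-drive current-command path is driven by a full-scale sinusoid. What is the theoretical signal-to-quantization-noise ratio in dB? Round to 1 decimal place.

Ideal quantization SNR: 6.02 × 8 + 1.76 dB = 49.9 dB.

49.9 dB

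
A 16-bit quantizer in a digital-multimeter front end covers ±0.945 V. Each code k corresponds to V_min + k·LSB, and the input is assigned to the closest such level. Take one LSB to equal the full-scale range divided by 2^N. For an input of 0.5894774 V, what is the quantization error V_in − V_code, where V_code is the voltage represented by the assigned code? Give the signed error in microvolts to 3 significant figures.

+5.96 µV

Range = 0.945 − (-0.945) = 1.89 V. LSB = 1.89 V / 2^16 ≈ 28.84 µV.
Position in LSBs: (0.5894774 − (-0.945)) × 65536/1.89 = 53208.2068; rounding gives k = 53208.
Reconstructed level: -0.945 + 53208 × 1.89/65536 V = 0.58947143555 V.
Error = V_in − V_code = 0.5894774 − (0.58947143555) = +5.96 µV.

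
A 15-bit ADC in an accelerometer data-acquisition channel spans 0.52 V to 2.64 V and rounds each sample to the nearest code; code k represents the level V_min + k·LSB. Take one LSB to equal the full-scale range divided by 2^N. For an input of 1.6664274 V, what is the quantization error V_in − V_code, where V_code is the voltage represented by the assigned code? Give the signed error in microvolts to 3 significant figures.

−8.15 µV

Span: 2.64 V − (0.52 V) = 2.12 V. LSB = 2.12 V / 2^15 ≈ 64.70 µV.
(V_in − V_min)/LSB = (1.6664274 − (0.52)) × 32768/2.12 = 17719.8741 → nearest code k = 17720.
V_code = 0.52 + (17720/32768) × 2.12 = 1.6664355469 V.
e = 1.6664274 − (1.6664355469) = −8.15 µV.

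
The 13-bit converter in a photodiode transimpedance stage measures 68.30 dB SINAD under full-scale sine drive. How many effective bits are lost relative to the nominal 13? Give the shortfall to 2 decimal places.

ENOB = (SINAD − 1.76)/6.02 = (68.30 − 1.76)/6.02 = 11.0532 bits.
Lost resolution: 13 − 11.0532 = 1.9468 bits.

1.95 bits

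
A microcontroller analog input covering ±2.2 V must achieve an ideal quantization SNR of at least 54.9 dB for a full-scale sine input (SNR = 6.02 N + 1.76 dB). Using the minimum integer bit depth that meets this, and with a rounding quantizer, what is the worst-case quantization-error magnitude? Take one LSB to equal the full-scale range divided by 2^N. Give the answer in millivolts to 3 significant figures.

Span: 2.2 V − (-2.2 V) = 4.4 V.
6.02 N + 1.76 ≥ 54.9 gives N ≥ 8.827, so the minimum integer is 9.
One LSB is 4.4 V / 512 = 8.5938 mV.
|e|_max = LSB/2 = 4.30 mV.

4.30 mV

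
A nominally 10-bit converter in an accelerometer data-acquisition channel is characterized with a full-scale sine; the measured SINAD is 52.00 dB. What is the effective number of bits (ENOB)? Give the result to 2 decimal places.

(52.00 − 1.76) / 6.02 = 50.24/6.02 = 8.3455 effective bits.

8.35 bits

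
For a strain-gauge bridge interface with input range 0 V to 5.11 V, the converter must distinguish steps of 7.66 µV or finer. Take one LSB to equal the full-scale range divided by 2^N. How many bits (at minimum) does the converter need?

Range is 5.11 V.
Need 2^N ≥ 5.11 V / 7.66 µV = 667100 → N_min = 20.

20 bits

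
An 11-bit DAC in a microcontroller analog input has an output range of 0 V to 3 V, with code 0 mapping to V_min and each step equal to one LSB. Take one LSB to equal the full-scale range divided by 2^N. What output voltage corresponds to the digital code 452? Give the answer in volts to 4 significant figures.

Span = 3 V. LSB = 3 V / 2^11.
Output = V_min + (452/2048) × range = 0 + 0.220703 × 3 V
      = 0 V + 0.662109 V = 0.662109 V.

0.6621 V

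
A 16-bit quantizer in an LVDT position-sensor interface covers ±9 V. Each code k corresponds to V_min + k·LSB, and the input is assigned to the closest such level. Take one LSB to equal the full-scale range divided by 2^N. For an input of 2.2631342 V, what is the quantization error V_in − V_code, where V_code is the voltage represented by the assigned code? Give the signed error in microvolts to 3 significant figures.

−49.4 µV

Span: 9 V − (-9 V) = 18 V. LSB = 18 V / 2^16 ≈ 274.7 µV.
(2.2631342 − (-9)) / LSB = 11.2631342 × 65536/18 = 41007.8202. Nearest integer: k = 41008.
Reconstructed level: -9 + 41008 × 18/65536 V = 2.2631835938 V.
e = 2.2631342 − (2.2631835938) = −49.4 µV.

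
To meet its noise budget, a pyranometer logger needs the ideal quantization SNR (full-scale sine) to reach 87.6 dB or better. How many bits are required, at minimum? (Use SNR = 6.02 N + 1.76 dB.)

15 bits

N ≥ (87.6 − 1.76)/6.02 = 14.259 → N_min = 15.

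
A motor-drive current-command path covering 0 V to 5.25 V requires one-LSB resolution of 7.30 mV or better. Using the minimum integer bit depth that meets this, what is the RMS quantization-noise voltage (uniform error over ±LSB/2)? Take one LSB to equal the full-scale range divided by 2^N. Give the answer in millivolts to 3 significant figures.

1.48 mV

Range is 5.25 V.
5.25 V / 7.30 mV = 719.2. Since 2^9 = 512 and 2^10 = 1024, N = 10.
One LSB is 5.25 V / 1024 = 5.1270 mV.
RMS noise = LSB/√12 = 1.48 mV.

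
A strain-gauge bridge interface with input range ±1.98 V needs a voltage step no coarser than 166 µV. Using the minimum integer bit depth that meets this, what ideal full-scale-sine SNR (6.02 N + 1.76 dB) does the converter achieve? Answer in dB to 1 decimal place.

Full-scale range = 1.98 V − (-1.98 V) = 3.96 V.
Levels needed ≥ 3.96/166 µV = 23860. 2^15 = 32768 suffices, so N_min = 15.
SNR = 6.02 × 15 + 1.76 = 92.06 dB.

92.1 dB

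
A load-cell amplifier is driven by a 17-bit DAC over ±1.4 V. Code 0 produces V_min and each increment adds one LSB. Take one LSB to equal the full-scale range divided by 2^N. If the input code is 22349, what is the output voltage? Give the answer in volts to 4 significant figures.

Span: 1.4 V − (-1.4 V) = 2.8 V. LSB = 2.8 V / 2^17.
Output = V_min + (22349/131072) × range = -1.4 + 0.170509 × 2.8 V
      = -1.4 + 0.477426 = -0.922574 V.

-0.9226 V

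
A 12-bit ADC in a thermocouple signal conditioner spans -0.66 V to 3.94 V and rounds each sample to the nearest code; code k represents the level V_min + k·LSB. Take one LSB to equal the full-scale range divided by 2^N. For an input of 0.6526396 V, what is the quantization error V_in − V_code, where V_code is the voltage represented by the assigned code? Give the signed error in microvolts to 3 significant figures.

−202 µV

Full-scale range = 3.94 V − (-0.66 V) = 4.6 V. LSB = 4.6 V / 2^12 ≈ 1.123 mV.
(0.6526396 − (-0.66)) / LSB = 1.3126396 × 4096/4.6 = 1168.8200. Nearest integer: k = 1169.
Reconstructed level: -0.66 + 1169 × 4.6/4096 V = 0.6528417969 V.
e = 0.6526396 − (0.6528417969) = −202 µV.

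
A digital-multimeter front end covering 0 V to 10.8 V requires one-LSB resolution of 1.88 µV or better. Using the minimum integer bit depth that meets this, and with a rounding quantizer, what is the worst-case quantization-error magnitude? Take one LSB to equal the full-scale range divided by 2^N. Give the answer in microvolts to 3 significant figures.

0.644 µV

V_FS = 10.8 V.
Levels needed ≥ 10.8/1.88 µV = 5.745e6. 2^23 = 8388608 suffices, so N_min = 23.
Step size = 10.8/8388608 V = 1.2875 µV.
Max error for round-to-nearest is LSB/2 = 0.644 µV.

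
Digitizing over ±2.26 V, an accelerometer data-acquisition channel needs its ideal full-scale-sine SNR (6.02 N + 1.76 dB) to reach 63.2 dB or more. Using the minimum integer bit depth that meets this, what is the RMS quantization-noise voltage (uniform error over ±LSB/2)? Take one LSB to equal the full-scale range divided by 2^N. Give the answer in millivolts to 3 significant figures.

The full-scale span is 2.26 − (-2.26) = 4.52 V.
Solving 6.02 N ≥ 63.2 − 1.76: N ≥ 10.206. Round up → N = 11.
One LSB is 4.52 V / 2048 = 2.2070 mV.
V_rms = LSB/√12 = 0.637 mV.

0.637 mV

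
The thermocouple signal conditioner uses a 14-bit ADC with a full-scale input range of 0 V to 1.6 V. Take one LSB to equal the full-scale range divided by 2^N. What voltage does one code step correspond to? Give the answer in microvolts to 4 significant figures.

97.66 µV

V_FS = 1.6 V.
There are 2^14 = 16384 steps.
LSB = 1.6 V ÷ 2^14 = 1.6/16384 V = 97.66 µV.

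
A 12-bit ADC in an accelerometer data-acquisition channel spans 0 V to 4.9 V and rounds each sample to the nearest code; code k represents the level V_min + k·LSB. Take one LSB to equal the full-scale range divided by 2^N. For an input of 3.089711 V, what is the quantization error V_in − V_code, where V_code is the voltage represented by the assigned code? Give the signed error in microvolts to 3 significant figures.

Range is 4.9 V. LSB = 4.9 V / 2^12 ≈ 1.196 mV.
(V_in − V_min)/LSB = (3.089711 − (0)) × 4096/4.9 = 2582.7462 → nearest code k = 2583.
V_code = V_min + k × range/2^12 = 0 + 2583 × 4.9/4096 = 3.090014648 V.
V_in − V_code = 3.089711 − (3.090014648) = −304 µV.

−304 µV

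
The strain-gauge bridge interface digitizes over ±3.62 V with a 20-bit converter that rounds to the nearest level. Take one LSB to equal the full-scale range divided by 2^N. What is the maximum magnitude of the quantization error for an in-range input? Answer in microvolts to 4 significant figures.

The full-scale span is 3.62 − (-3.62) = 7.24 V.
One LSB is 7.24 V / 1048576 = 6.90460 µV.
Worst-case error for round-to-nearest is half an LSB: 3.452 µV.

3.452 µV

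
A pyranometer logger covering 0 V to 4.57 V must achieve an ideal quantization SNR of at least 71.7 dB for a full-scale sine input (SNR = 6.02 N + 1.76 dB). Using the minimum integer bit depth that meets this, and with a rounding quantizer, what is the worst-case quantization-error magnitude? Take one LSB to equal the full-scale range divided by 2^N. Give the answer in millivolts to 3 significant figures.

Range is 4.57 V.
6.02 N + 1.76 ≥ 71.7 gives N ≥ 11.618, so the minimum integer is 12.
LSB = 4.57 V ÷ 2^12 = 4.57/4096 V = 1.1157 mV.
Half an LSB is 0.558 mV.

0.558 mV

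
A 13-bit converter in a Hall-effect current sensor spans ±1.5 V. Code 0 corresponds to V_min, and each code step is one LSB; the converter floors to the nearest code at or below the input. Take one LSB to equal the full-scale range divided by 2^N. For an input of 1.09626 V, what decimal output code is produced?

Range = 1.5 − (-1.5) = 3 V. LSB = 3 V / 2^13 ≈ 366.2 µV.
code = ⌊(V_in − V_min)/LSB⌋ = ⌊(V_in − V_min) × 2^13 / range⌋
     = ⌊(1.09626 − (-1.5)) × 8192 / 3⌋ = ⌊2.59626 × 8192/3⌋
     = ⌊7089.521⌋ = 7089.

7089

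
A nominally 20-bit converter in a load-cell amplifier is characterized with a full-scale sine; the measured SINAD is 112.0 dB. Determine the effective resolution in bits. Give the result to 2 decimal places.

18.31 bits

ENOB = (SINAD − 1.76) / 6.02 = (112.0 − 1.76) / 6.02 = 110.24 / 6.02 = 18.3123.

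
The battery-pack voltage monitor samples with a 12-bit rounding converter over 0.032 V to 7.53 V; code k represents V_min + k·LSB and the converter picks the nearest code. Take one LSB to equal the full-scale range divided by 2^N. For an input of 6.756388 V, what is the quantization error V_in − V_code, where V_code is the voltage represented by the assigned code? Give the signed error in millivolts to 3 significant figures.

+0.718 mV

Span: 7.53 V − (0.032 V) = 7.498 V. LSB = 7.498 V / 2^12 ≈ 1.831 mV.
(V_in − V_min)/LSB = (6.756388 − (0.032)) × 4096/7.498 = 3673.3920 → nearest code k = 3673.
V_code = V_min + k × range/2^12 = 0.032 + 3673 × 7.498/4096 = 6.755670410 V.
e = 6.756388 − (6.755670410) = +0.718 mV.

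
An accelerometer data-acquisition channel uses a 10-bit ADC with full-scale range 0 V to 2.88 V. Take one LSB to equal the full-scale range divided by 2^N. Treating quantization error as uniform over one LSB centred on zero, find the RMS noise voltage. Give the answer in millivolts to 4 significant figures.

Span = 2.88 V.
LSB = 2.88 V / 2^10 = 2.81250 mV.
σ_q = LSB/√12 = 2.81250 mV/3.4641 = 0.8119 mV.

0.8119 mV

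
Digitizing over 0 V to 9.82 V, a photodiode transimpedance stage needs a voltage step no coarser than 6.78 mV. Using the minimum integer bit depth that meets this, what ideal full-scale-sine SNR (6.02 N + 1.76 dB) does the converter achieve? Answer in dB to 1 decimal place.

68.0 dB

Span = 9.82 V.
9.82 V / 6.78 mV = 1448. Since 2^10 = 1024 and 2^11 = 2048, N = 11.
Ideal SNR at N = 11: 6.02·11 + 1.76 = 68.0 dB.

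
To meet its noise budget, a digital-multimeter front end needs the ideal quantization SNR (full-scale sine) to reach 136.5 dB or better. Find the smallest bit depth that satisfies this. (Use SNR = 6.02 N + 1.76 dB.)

Required N = ⌈(136.5 − 1.76)/6.02⌉ = ⌈22.382⌉ = 23.

23 bits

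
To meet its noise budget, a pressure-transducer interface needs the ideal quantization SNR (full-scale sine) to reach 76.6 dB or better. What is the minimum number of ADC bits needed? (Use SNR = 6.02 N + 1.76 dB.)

13 bits

N ≥ (76.6 − 1.76)/6.02 = 12.432 → N_min = 13.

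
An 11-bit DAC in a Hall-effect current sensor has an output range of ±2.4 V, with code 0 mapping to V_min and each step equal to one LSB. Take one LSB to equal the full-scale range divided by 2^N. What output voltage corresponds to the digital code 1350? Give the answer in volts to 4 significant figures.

0.7641 V

The full-scale span is 2.4 − (-2.4) = 4.8 V. LSB = 4.8 V / 2^11.
V_out = -2.4 + 1350 × (4.8/2048) V
      = -2.4 V + 3.16406 V = 0.764063 V.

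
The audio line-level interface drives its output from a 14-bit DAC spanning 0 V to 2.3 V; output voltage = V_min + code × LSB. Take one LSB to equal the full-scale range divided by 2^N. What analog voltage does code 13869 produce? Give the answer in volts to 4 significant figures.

Span = 2.3 V. LSB = 2.3 V / 2^14.
Output = V_min + (13869/16384) × range = 0 + 0.846497 × 2.3 V
      = 0 + 1.94694 = 1.94694 V.

1.947 V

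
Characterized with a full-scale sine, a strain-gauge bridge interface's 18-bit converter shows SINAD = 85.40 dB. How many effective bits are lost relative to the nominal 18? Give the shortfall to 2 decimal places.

4.11 bits

Effective bits = (85.40 − 1.76)/6.02 = 13.8937.
Shortfall = 18 − 13.8937 = 4.1063 bits.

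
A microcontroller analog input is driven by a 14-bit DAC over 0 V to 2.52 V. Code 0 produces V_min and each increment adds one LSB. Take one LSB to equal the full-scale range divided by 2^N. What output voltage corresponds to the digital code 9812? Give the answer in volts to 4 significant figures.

V_FS = 2.52 V. LSB = 2.52 V / 2^14.
Output = V_min + (9812/16384) × range = 0 + 0.598877 × 2.52 V
      = 0 + 1.50917 = 1.50917 V.

1.509 V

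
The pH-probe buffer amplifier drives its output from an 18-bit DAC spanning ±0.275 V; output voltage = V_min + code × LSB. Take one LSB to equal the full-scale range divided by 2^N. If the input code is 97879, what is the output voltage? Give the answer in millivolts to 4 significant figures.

Span: 0.275 V − (-0.275 V) = 0.55 V. LSB = 0.55 V / 2^18.
V_out = -0.275 + 97879 × (0.55/262144) V
      = -0.275 + 0.205358 = -0.0696417 V.

-69.64 mV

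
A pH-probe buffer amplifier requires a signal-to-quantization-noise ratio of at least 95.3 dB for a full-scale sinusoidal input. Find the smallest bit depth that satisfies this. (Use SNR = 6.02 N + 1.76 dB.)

6.02 N + 1.76 ≥ 95.3 gives N ≥ 15.538, so the minimum integer is 16.

16 bits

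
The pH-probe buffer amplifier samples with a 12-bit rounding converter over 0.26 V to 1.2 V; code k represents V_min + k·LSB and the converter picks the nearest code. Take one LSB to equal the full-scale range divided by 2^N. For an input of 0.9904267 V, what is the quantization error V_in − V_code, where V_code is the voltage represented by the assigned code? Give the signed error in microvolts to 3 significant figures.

Span: 1.2 V − (0.26 V) = 0.94 V. LSB = 0.94 V / 2^12 ≈ 229.5 µV.
(0.9904267 − (0.26)) / LSB = 0.7304267 × 4096/0.94 = 3182.7955. Nearest integer: k = 3183.
Reconstructed level: 0.26 + 3183 × 0.94/4096 V = 0.9904736328 V.
Error = V_in − V_code = 0.9904267 − (0.9904736328) = −46.9 µV.

−46.9 µV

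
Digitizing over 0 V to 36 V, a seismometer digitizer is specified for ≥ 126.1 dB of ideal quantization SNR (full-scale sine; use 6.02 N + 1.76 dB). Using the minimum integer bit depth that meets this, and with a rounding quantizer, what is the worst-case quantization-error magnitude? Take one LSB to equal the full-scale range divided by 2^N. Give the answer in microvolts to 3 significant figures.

8.58 µV

Full-scale range = 36 V.
6.02 N + 1.76 ≥ 126.1 gives N ≥ 20.654, so the minimum integer is 21.
LSB = 36 V ÷ 2^21 = 36/2097152 V = 17.166 µV.
|e|_max = LSB/2 = 8.58 µV.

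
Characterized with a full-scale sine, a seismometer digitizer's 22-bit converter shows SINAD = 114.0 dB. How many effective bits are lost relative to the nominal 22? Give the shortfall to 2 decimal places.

ENOB = (SINAD − 1.76)/6.02 = (114.0 − 1.76)/6.02 = 18.6445 bits.
Shortfall = 22 − 18.6445 = 3.3555 bits.

3.36 bits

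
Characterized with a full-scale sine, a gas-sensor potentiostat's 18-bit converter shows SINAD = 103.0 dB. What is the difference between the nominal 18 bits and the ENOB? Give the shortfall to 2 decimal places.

1.18 bits

N_eff = (103.0 − 1.76)/6.02 = 16.8173 bits.
18 − 16.8173 = 1.18 bits below nominal.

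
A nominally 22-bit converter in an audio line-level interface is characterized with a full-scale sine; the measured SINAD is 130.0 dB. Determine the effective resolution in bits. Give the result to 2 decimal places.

Inverting SNR = 6.02 N + 1.76: N_eff = (130.0 − 1.76)/6.02 = 21.3023.

21.30 bits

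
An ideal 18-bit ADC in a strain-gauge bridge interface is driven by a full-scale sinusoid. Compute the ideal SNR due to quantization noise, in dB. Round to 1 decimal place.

SNR = 6.02·18 + 1.76 = 110.12 dB.

110.1 dB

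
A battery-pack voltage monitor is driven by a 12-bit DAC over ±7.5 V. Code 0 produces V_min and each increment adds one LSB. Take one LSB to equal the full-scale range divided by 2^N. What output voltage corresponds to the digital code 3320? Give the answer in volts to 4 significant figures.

4.658 V

The full-scale span is 7.5 − (-7.5) = 15 V. LSB = 15 V / 2^12.
Output = V_min + (3320/4096) × range = -7.5 + 0.810547 × 15 V
      = -7.5 + 12.1582 = 4.65820 V.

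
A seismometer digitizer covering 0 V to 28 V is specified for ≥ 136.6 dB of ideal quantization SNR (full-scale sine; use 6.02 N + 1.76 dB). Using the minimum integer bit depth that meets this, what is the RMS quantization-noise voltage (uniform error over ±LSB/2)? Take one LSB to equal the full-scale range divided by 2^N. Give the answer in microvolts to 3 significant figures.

0.964 µV

Span = 28 V.
Solving 6.02 N ≥ 136.6 − 1.76: N ≥ 22.399. Round up → N = 23.
Step size = 28/8388608 V = 3.3379 µV.
V_rms = LSB/√12 = 0.964 µV.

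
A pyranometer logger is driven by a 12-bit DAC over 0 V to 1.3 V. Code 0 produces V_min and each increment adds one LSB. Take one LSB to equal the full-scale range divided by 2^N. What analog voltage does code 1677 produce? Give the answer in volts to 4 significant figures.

0.5323 V

Span = 1.3 V. LSB = 1.3 V / 2^12.
V_out = V_min + code × LSB = 0 V + 1677 × 1.3 V / 4096
      = 0 V + 0.532251 V = 0.532251 V.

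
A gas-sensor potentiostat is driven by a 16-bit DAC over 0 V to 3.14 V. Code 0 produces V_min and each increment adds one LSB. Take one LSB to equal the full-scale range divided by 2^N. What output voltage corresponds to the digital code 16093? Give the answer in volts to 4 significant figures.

Span = 3.14 V. LSB = 3.14 V / 2^16.
V_out = V_min + code × LSB = 0 V + 16093 × 3.14 V / 65536
      = 0 V + 0.771057 V = 0.771057 V.

0.7711 V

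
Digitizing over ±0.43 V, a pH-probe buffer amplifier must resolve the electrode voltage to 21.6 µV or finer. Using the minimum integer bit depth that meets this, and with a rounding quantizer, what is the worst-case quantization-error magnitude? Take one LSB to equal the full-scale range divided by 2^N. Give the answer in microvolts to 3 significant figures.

Full-scale range = 0.43 V − (-0.43 V) = 0.86 V.
0.86 V / 21.6 µV = 39810. Since 2^15 = 32768 and 2^16 = 65536, N = 16.
Step size = 0.86/65536 V = 13.123 µV.
Max error for round-to-nearest is LSB/2 = 6.56 µV.

6.56 µV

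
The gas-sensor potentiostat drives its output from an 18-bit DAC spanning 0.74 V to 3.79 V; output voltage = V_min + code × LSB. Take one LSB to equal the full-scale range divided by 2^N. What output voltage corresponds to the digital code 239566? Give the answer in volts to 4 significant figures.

3.527 V

Range = 3.79 − (0.74) = 3.05 V. LSB = 3.05 V / 2^18.
V_out = V_min + code × LSB = 0.74 V + 239566 × 3.05 V / 262144
      = 0.74 + 2.78731 = 3.52731 V.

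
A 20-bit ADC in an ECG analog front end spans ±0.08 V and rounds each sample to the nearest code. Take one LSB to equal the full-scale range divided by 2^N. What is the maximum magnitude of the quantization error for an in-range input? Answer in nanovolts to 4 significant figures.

76.29 nV

Range = 0.08 − (-0.08) = 0.16 V.
LSB = 0.16 V ÷ 2^20 = 0.16/1048576 V = 152.588 nV.
A rounding quantizer has |error| ≤ LSB/2 = 76.29 nV.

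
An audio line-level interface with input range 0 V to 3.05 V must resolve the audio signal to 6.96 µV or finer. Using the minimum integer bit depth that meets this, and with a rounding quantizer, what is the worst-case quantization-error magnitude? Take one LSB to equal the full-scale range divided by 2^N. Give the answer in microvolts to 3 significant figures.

Span = 3.05 V.
Need 2^N ≥ 3.05 V / 6.96 µV = 438200 → N_min = 19.
Step size = 3.05/524288 V = 5.8174 µV.
Max error for round-to-nearest is LSB/2 = 2.91 µV.

2.91 µV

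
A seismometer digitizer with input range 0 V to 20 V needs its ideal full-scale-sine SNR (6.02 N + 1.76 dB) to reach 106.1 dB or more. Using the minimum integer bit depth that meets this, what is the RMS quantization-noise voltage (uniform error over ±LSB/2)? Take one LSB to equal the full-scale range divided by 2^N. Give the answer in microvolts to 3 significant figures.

Span = 20 V.
N ≥ (106.1 − 1.76)/6.02 = 17.332 → N_min = 18.
LSB = 20 V ÷ 2^18 = 20/262144 V = 76.294 µV.
σ_q = LSB/√12 = 76.294 µV/3.4641 = 22.0 µV.

22.0 µV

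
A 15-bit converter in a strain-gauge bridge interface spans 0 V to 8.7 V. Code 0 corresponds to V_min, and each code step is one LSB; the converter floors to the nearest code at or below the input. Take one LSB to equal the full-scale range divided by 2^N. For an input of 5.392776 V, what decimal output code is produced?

V_FS = 8.7 V. LSB = 8.7 V / 2^15 ≈ 265.5 µV.
V_in − V_min = 5.392776 − (0) = 5.392776 V.
Divide by LSB: 5.392776 × 32768/8.7 = 20311.5499.
Truncating gives code 20311.

20311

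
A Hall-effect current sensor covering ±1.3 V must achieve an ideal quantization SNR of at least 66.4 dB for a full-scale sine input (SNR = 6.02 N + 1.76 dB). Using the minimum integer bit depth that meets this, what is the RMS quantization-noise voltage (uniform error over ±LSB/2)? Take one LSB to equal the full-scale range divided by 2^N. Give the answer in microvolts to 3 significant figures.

Range = 1.3 − (-1.3) = 2.6 V.
Solving 6.02 N ≥ 66.4 − 1.76: N ≥ 10.738. Round up → N = 11.
LSB = 2.6 V / 2^11 = 1.2695 mV.
σ_q = LSB/√12 = 1.2695 mV/3.4641 = 366 µV.

366 µV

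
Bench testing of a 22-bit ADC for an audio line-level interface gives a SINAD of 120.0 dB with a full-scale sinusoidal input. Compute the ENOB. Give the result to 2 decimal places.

ENOB = (120.0 − 1.76)/6.02 = 19.6412 bits.

19.64 bits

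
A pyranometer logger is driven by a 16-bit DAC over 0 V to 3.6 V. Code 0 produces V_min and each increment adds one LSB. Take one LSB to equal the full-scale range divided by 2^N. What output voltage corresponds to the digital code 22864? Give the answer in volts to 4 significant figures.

Full-scale range = 3.6 V. LSB = 3.6 V / 2^16.
V_out = 0 + 22864 × (3.6/65536) V
      = 0 V + 1.25596 V = 1.25596 V.

1.256 V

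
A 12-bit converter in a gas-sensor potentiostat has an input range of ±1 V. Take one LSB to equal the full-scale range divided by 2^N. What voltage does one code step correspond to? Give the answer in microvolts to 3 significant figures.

488 µV

The full-scale span is 1 − (-1) = 2 V.
2^12 = 4096 levels.
Step size = 2/4096 V = 488 µV.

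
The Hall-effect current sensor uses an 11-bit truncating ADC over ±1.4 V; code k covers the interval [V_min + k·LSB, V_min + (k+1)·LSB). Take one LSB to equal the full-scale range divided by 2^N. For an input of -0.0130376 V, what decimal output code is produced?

1014

The full-scale span is 1.4 − (-1.4) = 2.8 V. LSB = 2.8 V / 2^11 ≈ 1.367 mV.
code = ⌊(V_in − V_min)/LSB⌋ = ⌊(V_in − V_min) × 2^11 / range⌋
     = ⌊(-0.0130376 − (-1.4)) × 2048 / 2.8⌋ = ⌊1.3869624 × 2048/2.8⌋
     = ⌊1014.464⌋ = 1014.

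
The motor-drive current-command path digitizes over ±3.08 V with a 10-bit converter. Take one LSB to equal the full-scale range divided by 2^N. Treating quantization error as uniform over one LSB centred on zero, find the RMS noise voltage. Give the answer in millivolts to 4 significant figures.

Full-scale range = 3.08 V − (-3.08 V) = 6.16 V.
LSB = 6.16 V ÷ 2^10 = 6.16/1024 V = 6.01563 mV.
For a uniform distribution on [−LSB/2, +LSB/2], V_rms = LSB/√12 = 6.01563 mV/3.4641 = 1.737 mV.

1.737 mV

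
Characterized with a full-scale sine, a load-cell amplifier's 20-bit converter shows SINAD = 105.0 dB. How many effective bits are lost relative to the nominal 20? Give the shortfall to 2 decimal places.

2.85 bits

N_eff = (105.0 − 1.76)/6.02 = 17.1495 bits.
Lost resolution: 20 − 17.1495 = 2.8505 bits.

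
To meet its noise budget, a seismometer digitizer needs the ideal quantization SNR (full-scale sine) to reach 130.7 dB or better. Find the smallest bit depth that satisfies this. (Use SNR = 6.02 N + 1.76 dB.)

22 bits

Solving 6.02 N ≥ 130.7 − 1.76: N ≥ 21.419. Round up → N = 22.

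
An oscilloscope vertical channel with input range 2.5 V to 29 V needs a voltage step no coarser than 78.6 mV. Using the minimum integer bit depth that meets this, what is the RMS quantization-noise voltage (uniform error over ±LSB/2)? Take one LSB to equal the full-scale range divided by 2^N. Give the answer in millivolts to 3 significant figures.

Span: 29 V − (2.5 V) = 26.5 V.
Required number of levels: 26.5/78.6 mV = 337.15; smallest N with 2^N ≥ that is 9.
LSB = 26.5 V ÷ 2^9 = 26.5/512 V = 51.758 mV.
V_rms = LSB/√12 = 14.9 mV.

14.9 mV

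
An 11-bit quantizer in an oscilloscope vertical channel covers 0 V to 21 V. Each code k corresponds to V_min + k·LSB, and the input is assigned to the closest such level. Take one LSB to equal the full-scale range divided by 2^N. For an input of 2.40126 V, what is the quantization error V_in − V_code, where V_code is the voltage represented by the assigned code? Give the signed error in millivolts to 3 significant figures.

+1.85 mV

Range is 21 V. LSB = 21 V / 2^11 ≈ 10.25 mV.
(2.40126 − (0)) / LSB = 2.40126 × 2048/21 = 234.1800. Nearest integer: k = 234.
V_code = 0 + (234/2048) × 21 = 2.399414063 V.
e = 2.40126 − (2.399414063) = +1.85 mV.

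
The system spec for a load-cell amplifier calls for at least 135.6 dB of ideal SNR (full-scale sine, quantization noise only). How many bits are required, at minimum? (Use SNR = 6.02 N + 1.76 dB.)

N ≥ (135.6 − 1.76)/6.02 = 22.233 → N_min = 23.

23 bits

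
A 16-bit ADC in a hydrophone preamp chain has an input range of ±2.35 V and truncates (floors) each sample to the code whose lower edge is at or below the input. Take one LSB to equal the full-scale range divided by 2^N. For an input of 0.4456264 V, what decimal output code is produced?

38981

Range = 2.35 − (-2.35) = 4.7 V. LSB = 4.7 V / 2^16 ≈ 71.72 µV.
code = ⌊(V_in − V_min)/LSB⌋ = ⌊(V_in − V_min) × 2^16 / range⌋
     = ⌊(0.4456264 − (-2.35)) × 65536 / 4.7⌋ = ⌊2.7956264 × 65536/4.7⌋
     = ⌊38981.739⌋ = 38981.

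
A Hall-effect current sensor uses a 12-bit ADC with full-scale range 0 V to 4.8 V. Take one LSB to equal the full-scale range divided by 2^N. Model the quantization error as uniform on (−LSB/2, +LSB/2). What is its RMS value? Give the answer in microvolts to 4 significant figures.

V_FS = 4.8 V.
One LSB is 4.8 V / 4096 = 1.17188 mV.
RMS of a uniform error over width LSB is LSB/√12 = 338.3 µV.

338.3 µV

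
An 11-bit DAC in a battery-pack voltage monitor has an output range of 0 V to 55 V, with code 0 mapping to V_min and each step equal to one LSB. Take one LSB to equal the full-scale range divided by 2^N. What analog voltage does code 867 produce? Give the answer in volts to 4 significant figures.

23.28 V

Span = 55 V. LSB = 55 V / 2^11.
V_out = 0 + 867 × (55/2048) V
      = 0 V + 23.2837 V = 23.2837 V.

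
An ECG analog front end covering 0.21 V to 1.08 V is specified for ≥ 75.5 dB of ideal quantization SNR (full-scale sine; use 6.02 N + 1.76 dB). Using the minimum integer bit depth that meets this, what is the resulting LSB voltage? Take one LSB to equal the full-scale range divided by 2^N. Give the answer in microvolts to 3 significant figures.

The full-scale span is 1.08 − (0.21) = 0.87 V.
Solving 6.02 N ≥ 75.5 − 1.76: N ≥ 12.249. Round up → N = 13.
One LSB is 0.87 V / 8192 = 106 µV.

106 µV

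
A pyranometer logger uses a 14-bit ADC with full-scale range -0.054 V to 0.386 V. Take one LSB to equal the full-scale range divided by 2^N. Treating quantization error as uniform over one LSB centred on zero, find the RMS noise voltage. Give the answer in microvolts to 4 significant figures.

7.753 µV

Span: 0.386 V − (-0.054 V) = 0.44 V.
LSB = 0.44 V ÷ 2^14 = 0.44/16384 V = 26.8555 µV.
σ_q = LSB/√12 = 26.8555 µV/3.4641 = 7.753 µV.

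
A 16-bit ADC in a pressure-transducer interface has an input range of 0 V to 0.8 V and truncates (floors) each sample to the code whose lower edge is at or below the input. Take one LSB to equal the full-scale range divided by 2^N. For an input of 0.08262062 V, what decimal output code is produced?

V_FS = 0.8 V. LSB = 0.8 V / 2^16 ≈ 12.21 µV.
code = ⌊(V_in − V_min)/LSB⌋ = ⌊(V_in − V_min) × 2^16 / range⌋
     = ⌊(0.08262062 − (0)) × 65536 / 0.8⌋ = ⌊0.08262062 × 65536/0.8⌋
     = ⌊6768.281⌋ = 6768.

6768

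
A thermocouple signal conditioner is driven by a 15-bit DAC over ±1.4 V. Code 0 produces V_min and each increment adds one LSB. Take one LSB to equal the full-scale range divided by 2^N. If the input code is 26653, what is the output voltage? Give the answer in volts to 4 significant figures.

0.8775 V

Span: 1.4 V − (-1.4 V) = 2.8 V. LSB = 2.8 V / 2^15.
Output = V_min + (26653/32768) × range = -1.4 + 0.813385 × 2.8 V
      = -1.4 + 2.27748 = 0.877478 V.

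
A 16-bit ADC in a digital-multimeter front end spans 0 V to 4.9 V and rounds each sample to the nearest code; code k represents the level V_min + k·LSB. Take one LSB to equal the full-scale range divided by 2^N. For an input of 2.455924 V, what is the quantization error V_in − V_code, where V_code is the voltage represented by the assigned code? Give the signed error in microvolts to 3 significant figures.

+17.3 µV

V_FS = 4.9 V. LSB = 4.9 V / 2^16 ≈ 74.77 µV.
(V_in − V_min)/LSB = (2.455924 − (0)) × 65536/4.9 = 32847.2317 → nearest code k = 32847.
V_code = V_min + k × range/2^16 = 0 + 32847 × 4.9/65536 = 2.4559066772 V.
e = 2.455924 − (2.4559066772) = +17.3 µV.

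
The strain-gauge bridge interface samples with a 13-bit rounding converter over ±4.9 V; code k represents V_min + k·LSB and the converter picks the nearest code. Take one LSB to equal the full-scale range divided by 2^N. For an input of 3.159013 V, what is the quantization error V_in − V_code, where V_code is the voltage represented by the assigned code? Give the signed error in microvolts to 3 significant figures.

−386 µV

Span: 4.9 V − (-4.9 V) = 9.8 V. LSB = 9.8 V / 2^13 ≈ 1.196 mV.
(3.159013 − (-4.9)) / LSB = 8.059013 × 8192/9.8 = 6736.6770. Nearest integer: k = 6737.
Reconstructed level: -4.9 + 6737 × 9.8/8192 V = 3.159399414 V.
Error = V_in − V_code = 3.159013 − (3.159399414) = −386 µV.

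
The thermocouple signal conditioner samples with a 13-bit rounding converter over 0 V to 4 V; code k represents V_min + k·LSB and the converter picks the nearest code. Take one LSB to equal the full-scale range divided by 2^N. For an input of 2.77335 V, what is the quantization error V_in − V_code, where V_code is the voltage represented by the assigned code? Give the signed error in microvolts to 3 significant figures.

−87.5 µV

Span = 4 V. LSB = 4 V / 2^13 ≈ 488.3 µV.
Position in LSBs: (2.77335 − (0)) × 8192/4 = 5679.8208; rounding gives k = 5680.
Reconstructed level: 0 + 5680 × 4/8192 V = 2.773437500 V.
Error = V_in − V_code = 2.77335 − (2.773437500) = −87.5 µV.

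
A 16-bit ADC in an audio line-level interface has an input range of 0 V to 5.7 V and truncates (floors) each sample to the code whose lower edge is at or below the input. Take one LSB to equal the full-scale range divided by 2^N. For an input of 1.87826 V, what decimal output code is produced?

21595

Full-scale range = 5.7 V. LSB = 5.7 V / 2^16 ≈ 86.98 µV.
V_in − V_min = 1.87826 − (0) = 1.87826 V.
Divide by LSB: 1.87826 × 65536/5.7 = 21595.3767.
Truncating gives code 21595.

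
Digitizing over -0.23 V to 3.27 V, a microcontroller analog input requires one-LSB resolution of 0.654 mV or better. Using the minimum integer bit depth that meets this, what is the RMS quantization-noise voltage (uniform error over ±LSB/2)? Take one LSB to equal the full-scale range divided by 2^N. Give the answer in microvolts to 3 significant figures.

123 µV

Span: 3.27 V − (-0.23 V) = 3.5 V.
Levels needed ≥ 3.5/0.654 mV = 5352. 2^13 = 8192 suffices, so N_min = 13.
LSB = 3.5 V / 2^13 = 427.25 µV.
V_rms = LSB/√12 = 123 µV.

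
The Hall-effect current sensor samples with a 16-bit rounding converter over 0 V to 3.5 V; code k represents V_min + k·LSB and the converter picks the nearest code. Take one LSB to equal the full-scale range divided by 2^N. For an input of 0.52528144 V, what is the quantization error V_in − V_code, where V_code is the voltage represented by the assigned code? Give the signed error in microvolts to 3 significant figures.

V_FS = 3.5 V. LSB = 3.5 V / 2^16 ≈ 53.41 µV.
(V_in − V_min)/LSB = (0.52528144 − (0)) × 65536/3.5 = 9835.6698 → nearest code k = 9836.
V_code = V_min + k × range/2^16 = 0 + 9836 × 3.5/65536 = 0.52529907227 V.
e = 0.52528144 − (0.52529907227) = −17.6 µV.

−17.6 µV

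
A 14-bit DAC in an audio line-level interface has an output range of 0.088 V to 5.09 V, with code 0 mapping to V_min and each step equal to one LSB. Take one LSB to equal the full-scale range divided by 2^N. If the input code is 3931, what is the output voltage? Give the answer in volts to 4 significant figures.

The full-scale span is 5.09 − (0.088) = 5.002 V. LSB = 5.002 V / 2^14.
Output = V_min + (3931/16384) × range = 0.088 + 0.239929 × 5.002 V
      = 0.088 + 1.20013 = 1.28813 V.

1.288 V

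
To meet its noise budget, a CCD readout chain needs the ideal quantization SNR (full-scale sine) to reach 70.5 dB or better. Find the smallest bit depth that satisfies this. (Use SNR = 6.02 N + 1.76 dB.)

12 bits

Required N = ⌈(70.5 − 1.76)/6.02⌉ = ⌈11.419⌉ = 12.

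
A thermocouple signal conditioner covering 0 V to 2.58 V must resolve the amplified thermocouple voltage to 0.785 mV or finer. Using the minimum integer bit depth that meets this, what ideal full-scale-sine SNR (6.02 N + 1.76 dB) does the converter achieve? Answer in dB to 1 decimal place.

V_FS = 2.58 V.
2.58 V / 0.785 mV = 3287. Since 2^11 = 2048 and 2^12 = 4096, N = 12.
Ideal SNR at N = 12: 6.02·12 + 1.76 = 74.0 dB.

74.0 dB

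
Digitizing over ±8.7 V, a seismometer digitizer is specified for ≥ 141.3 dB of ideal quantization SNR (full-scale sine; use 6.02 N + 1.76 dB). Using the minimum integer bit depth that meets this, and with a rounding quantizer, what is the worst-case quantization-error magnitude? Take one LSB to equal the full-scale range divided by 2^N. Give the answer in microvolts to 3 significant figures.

0.519 µV

Full-scale range = 8.7 V − (-8.7 V) = 17.4 V.
N ≥ (141.3 − 1.76)/6.02 = 23.179 → N_min = 24.
One LSB is 17.4 V / 16777216 = 1.0371 µV.
Half an LSB is 0.519 µV.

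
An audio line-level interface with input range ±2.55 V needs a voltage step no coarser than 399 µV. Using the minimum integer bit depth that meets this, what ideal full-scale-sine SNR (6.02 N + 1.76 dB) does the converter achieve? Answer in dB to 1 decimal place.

Range = 2.55 − (-2.55) = 5.1 V.
Levels needed ≥ 5.1/399 µV = 12780. 2^14 = 16384 suffices, so N_min = 14.
SNR = 6.02 × 14 + 1.76 = 86.04 dB.

86.0 dB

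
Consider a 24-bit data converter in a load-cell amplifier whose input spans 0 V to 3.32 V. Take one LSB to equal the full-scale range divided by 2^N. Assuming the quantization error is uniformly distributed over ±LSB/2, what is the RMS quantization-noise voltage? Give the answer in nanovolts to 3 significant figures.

Range is 3.32 V.
One LSB is 3.32 V / 16777216 = 197.89 nV.
V_rms = LSB/√12 = 197.89 nV / √12 = 57.1 nV.

57.1 nV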